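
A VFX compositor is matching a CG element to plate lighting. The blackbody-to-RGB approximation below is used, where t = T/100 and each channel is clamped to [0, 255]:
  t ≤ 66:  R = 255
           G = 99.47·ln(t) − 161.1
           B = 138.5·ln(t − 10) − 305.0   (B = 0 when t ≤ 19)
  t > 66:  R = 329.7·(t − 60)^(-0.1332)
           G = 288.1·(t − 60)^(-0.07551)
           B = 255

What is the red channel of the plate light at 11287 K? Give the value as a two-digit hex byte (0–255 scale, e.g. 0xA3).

0xC2

t = 11287/100 = 112.87; the t > 66 branch applies.
R = 329.7·(112.87 − 60)^(-0.1332) = 329.7·52.87^(-0.1332) = 329.7·0.58948 = 194.351.
Rounded: 194; in hex, 0xC2.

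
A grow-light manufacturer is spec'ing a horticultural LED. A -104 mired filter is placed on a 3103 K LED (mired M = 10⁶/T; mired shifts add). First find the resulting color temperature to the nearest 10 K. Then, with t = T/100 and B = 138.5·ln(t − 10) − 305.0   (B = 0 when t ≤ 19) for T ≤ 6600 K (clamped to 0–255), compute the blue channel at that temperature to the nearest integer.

191

M_in = 10⁶/3103 = 322.27; M_out = 322.27 + (-104) = 218.27.
T_out = 10⁶/218.27 = 4581.5 K → 4580 K; t = 45.8.
B = 138.5·ln(45.8 − 10) − 305.0 = 138.5·ln 35.8 − 305.0 = 138.5·3.5779 − 305.0 = 190.546.
Rounded: 191.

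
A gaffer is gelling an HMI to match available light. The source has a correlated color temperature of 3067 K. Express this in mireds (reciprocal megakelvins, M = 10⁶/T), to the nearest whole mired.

326 mireds

M = 10⁶ / 3067 = 326.052 → 326 mireds.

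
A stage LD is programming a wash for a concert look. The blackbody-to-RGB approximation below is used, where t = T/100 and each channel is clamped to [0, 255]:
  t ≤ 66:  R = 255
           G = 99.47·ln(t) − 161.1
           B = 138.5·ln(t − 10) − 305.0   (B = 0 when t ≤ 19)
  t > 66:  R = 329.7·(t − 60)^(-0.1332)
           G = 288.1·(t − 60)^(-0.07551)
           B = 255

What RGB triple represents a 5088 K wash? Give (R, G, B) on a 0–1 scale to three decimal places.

(1.000, 0.901, 0.819)

t = 5088/100 = 50.88; the t ≤ 66 branch applies.
R = 255 by definition for t ≤ 66.
G = 99.47·ln 50.88 − 161.1 = 99.47·3.9295 − 161.1 = 229.764.
B = 138.5·ln(50.88 − 10) − 305.0 = 138.5·ln 40.88 − 305.0 = 138.5·3.7106 − 305.0 = 208.924.
Dividing each by 255: (1.0000, 0.9010, 0.8193) → (1.000, 0.901, 0.819).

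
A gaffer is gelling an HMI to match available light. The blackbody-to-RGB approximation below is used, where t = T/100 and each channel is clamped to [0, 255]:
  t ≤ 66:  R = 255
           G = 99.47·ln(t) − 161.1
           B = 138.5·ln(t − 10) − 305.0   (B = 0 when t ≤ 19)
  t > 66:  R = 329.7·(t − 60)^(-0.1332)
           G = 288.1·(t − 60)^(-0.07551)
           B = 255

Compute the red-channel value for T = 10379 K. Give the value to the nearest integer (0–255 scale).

199

t = 10379/100 = 103.79; the t > 66 branch applies.
R = 329.7·(103.79 − 60)^(-0.1332) = 329.7·43.79^(-0.1332) = 329.7·0.60446 = 199.291.
Rounded: 199.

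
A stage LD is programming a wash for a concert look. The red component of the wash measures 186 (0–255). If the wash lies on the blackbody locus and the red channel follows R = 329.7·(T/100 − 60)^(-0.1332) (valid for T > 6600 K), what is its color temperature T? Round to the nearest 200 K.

(t − 60)^(-0.1332) = 186/329.7 = 0.56415.
t − 60 = 0.56415^(1/-0.1332) = 0.56415^(-7.508) = 73.521, so t = 133.521.
T = 100·t = 13352 K → 13400 K to the nearest 200 K.

13400 K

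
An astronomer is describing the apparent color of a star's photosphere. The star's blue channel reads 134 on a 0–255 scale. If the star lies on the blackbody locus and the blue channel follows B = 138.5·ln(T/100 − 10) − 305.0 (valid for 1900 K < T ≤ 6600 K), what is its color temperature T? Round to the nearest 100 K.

ln(t − 10) = (134 + 305.0) / 138.5 = 3.1697.
t − 10 = e^3.1697 = 23.800, so t = 33.800.
T = 100·t = 3380 K → 3400 K to the nearest 100 K.

3400 K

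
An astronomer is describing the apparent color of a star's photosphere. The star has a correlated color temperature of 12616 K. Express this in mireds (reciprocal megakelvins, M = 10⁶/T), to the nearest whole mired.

79 mireds

M = 10⁶ / 12616 = 79.264 → 79 mireds.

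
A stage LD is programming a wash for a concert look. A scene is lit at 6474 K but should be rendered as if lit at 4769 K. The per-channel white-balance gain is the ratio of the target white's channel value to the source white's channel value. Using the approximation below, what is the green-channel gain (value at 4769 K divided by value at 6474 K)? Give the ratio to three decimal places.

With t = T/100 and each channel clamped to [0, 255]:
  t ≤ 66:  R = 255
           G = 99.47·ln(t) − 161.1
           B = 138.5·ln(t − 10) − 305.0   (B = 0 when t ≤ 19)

0.880

At 6474 K (t = 64.74):
  G = 99.47·ln 64.74 − 161.1 = 99.47·4.1704 − 161.1 = 253.728.
At 4769 K (t = 47.69):
  G = 99.47·ln 47.69 − 161.1 = 99.47·3.8647 − 161.1 = 223.324.
Gain = 223.324 / 253.728 = 0.8802 → 0.880.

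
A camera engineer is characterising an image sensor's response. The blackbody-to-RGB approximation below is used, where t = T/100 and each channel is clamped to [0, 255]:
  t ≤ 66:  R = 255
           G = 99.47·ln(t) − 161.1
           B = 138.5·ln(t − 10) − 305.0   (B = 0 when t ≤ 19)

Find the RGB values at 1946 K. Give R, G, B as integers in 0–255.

t = 1946/100 = 19.46; the t ≤ 66 branch applies.
R = 255 by definition for t ≤ 66.
G = 99.47·ln 19.46 − 161.1 = 99.47·2.9684 − 161.1 = 134.163.
B = 138.5·ln(19.46 − 10) − 305.0 = 138.5·ln 9.46 − 305.0 = 138.5·2.2471 − 305.0 = 6.220.
Rounded: (255, 134, 6).

R=255, G=134, B=6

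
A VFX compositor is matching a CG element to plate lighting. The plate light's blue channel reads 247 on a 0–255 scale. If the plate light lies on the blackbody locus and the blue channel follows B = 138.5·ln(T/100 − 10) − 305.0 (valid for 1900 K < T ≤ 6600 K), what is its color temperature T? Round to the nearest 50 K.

ln(t − 10) = (247 + 305.0) / 138.5 = 3.9856.
t − 10 = e^3.9856 = 53.815, so t = 63.815.
T = 100·t = 6382 K → 6400 K to the nearest 50 K.

6400 K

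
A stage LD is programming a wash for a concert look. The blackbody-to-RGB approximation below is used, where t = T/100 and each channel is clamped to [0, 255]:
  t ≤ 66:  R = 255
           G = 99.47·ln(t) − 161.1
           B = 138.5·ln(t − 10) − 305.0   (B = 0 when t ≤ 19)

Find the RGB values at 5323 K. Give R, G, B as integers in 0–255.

t = 5323/100 = 53.23; the t ≤ 66 branch applies.
R = 255 by definition for t ≤ 66.
G = 99.47·ln 53.23 − 161.1 = 99.47·3.9746 − 161.1 = 234.256.
B = 138.5·ln(53.23 − 10) − 305.0 = 138.5·ln 43.23 − 305.0 = 138.5·3.7665 − 305.0 = 216.665.
Rounded: (255, 234, 217).

R=255, G=234, B=217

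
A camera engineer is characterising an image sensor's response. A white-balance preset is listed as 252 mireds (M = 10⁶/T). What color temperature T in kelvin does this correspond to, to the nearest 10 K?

3970 K

T = 10⁶ / 252 = 3968.25 K → 3970 K.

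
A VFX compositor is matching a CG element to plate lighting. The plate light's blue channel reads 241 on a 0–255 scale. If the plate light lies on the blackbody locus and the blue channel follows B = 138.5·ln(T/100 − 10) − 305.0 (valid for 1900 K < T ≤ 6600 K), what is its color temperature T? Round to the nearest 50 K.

ln(t − 10) = (241 + 305.0) / 138.5 = 3.9422.
t − 10 = e^3.9422 = 51.534, so t = 61.534.
T = 100·t = 6153 K → 6150 K to the nearest 50 K.

6150 K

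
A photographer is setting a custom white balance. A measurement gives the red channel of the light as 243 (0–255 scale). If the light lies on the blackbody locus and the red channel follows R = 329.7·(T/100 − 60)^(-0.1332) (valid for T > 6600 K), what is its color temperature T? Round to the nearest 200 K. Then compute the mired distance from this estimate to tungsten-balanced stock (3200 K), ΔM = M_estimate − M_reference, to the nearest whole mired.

(t − 60)^(-0.1332) = 243/329.7 = 0.73703.
t − 60 = 0.73703^(1/-0.1332) = 0.73703^(-7.508) = 9.882, so t = 69.882.
T = 100·t = 6988 K → 7000 K to the nearest 200 K.
M_estimate = 10⁶/7000 = 142.86; M_reference = 10⁶/3200 = 312.50.
ΔM = 142.86 − 312.50 = -169.64 → -170 mireds.

-170 mireds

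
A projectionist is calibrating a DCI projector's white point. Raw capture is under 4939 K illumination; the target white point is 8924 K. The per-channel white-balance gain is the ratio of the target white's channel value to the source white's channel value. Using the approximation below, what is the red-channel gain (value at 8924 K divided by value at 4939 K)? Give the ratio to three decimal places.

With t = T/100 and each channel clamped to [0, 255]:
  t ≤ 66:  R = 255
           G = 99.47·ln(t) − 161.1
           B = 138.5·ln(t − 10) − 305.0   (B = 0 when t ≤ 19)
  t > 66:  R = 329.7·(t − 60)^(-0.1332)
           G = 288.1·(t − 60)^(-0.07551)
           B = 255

At 4939 K (t = 49.39):
  R = 255 by definition for t ≤ 66.
At 8924 K (t = 89.24):
  R = 329.7·(89.24 − 60)^(-0.1332) = 329.7·29.24^(-0.1332) = 329.7·0.63787 = 210.306.
Gain = 210.306 / 255.000 = 0.8247 → 0.825.

0.825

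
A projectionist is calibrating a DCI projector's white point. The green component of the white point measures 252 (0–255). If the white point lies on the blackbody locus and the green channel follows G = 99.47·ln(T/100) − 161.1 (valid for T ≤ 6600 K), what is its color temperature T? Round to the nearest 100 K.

6400 K

ln t = (252 + 161.1) / 99.47 = 4.1530.
t = e^4.1530 = 63.625.
T = 100·t = 6363 K → 6400 K to the nearest 100 K.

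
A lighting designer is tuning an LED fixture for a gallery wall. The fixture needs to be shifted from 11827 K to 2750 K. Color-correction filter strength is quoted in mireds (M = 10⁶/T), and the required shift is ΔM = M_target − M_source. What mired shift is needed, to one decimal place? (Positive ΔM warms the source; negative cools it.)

M_source = 10⁶/11827 = 84.552; M_target = 10⁶/2750 = 363.636.
ΔM = 363.636 − 84.552 = 279.084 → +279.1 mireds, a warming shift.

+279.1 mireds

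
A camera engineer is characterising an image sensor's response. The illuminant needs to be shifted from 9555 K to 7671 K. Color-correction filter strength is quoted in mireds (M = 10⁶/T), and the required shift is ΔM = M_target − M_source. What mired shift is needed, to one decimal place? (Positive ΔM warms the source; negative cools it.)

+25.7 mireds

M_source = 10⁶/9555 = 104.657; M_target = 10⁶/7671 = 130.361.
ΔM = 130.361 − 104.657 = 25.704 → +25.7 mireds, a warming shift.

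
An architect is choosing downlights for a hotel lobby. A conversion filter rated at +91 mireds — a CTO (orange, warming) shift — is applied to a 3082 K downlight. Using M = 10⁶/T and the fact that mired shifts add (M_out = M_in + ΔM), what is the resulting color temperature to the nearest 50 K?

2400 K

M_in = 10⁶/3082 = 324.46 mireds.
M_out = 324.46 + (+91) = 415.46 mireds.
T_out = 10⁶/415.46 = 2406.9 K → 2400 K.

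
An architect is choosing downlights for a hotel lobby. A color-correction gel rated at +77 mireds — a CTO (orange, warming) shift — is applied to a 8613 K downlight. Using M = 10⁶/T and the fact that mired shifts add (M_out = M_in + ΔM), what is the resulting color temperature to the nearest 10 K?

5180 K

M_in = 10⁶/8613 = 116.10 mireds.
M_out = 116.10 + (+77) = 193.10 mireds.
T_out = 10⁶/193.10 = 5178.6 K → 5180 K.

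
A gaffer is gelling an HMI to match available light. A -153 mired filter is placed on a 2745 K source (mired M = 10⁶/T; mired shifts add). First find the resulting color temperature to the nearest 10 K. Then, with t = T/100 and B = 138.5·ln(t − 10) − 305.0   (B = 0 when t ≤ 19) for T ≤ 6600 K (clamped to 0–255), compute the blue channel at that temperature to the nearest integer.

M_in = 10⁶/2745 = 364.30; M_out = 364.30 + (-153) = 211.30.
T_out = 10⁶/211.30 = 4732.6 K → 4730 K; t = 47.3.
B = 138.5·ln(47.3 − 10) − 305.0 = 138.5·ln 37.3 − 305.0 = 138.5·3.6190 − 305.0 = 196.231.
Rounded: 196.

196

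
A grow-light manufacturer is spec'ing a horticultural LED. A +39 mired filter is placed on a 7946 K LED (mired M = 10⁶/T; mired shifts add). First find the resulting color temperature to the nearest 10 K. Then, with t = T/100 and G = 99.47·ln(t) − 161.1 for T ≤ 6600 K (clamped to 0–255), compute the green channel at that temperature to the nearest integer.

M_in = 10⁶/7946 = 125.85; M_out = 125.85 + (+39) = 164.85.
T_out = 10⁶/164.85 = 6066.1 K → 6070 K; t = 60.7.
G = 99.47·ln 60.7 − 161.1 = 99.47·4.1059 − 161.1 = 247.318.
Rounded: 247.

247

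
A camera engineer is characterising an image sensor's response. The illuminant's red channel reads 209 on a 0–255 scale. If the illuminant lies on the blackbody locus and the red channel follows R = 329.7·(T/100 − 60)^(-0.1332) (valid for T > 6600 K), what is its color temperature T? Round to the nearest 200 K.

(t − 60)^(-0.1332) = 209/329.7 = 0.63391.
t − 60 = 0.63391^(1/-0.1332) = 0.63391^(-7.508) = 30.639, so t = 90.639.
T = 100·t = 9064 K → 9000 K to the nearest 200 K.

9000 K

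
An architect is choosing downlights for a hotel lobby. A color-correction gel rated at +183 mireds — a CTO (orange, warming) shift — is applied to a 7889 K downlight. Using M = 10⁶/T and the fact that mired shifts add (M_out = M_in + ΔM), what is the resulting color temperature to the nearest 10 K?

3230 K

M_in = 10⁶/7889 = 126.76 mireds.
M_out = 126.76 + (+183) = 309.76 mireds.
T_out = 10⁶/309.76 = 3228.3 K → 3230 K.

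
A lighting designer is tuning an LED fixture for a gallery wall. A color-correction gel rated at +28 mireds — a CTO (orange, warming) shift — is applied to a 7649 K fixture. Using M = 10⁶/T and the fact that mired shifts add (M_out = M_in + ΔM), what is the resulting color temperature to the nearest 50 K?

M_in = 10⁶/7649 = 130.74 mireds.
M_out = 130.74 + (+28) = 158.74 mireds.
T_out = 10⁶/158.74 = 6299.8 K → 6300 K.

6300 K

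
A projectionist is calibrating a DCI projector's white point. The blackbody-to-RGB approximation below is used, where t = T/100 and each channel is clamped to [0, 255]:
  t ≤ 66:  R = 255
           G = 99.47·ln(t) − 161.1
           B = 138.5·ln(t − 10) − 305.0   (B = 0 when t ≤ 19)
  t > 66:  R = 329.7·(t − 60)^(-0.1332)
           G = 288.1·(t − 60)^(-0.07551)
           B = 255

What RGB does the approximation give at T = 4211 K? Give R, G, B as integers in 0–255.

R=255, G=211, B=175

t = 4211/100 = 42.11; the t ≤ 66 branch applies.
R = 255 by definition for t ≤ 66.
G = 99.47·ln 42.11 − 161.1 = 99.47·3.7403 − 161.1 = 210.946.
B = 138.5·ln(42.11 − 10) − 305.0 = 138.5·ln 32.11 − 305.0 = 138.5·3.4692 − 305.0 = 175.480.
Rounded: (255, 211, 175).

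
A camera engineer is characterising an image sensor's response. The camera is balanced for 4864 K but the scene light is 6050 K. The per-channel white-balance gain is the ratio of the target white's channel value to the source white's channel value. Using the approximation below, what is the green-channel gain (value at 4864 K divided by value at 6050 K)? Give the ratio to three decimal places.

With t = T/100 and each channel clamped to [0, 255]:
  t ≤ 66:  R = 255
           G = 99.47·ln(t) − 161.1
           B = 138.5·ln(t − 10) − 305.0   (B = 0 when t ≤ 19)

0.912

At 6050 K (t = 60.5):
  G = 99.47·ln 60.5 − 161.1 = 99.47·4.1026 − 161.1 = 246.990.
At 4864 K (t = 48.64):
  G = 99.47·ln 48.64 − 161.1 = 99.47·3.8844 − 161.1 = 225.286.
Gain = 225.286 / 246.990 = 0.9121 → 0.912.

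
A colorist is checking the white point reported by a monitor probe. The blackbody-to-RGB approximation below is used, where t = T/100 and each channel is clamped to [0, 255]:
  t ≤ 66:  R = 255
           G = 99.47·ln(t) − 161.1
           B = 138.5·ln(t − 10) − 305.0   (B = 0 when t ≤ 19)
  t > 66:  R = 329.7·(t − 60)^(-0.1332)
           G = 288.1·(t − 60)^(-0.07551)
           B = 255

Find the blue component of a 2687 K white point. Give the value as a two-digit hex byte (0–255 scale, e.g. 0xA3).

t = 2687/100 = 26.87; the t ≤ 66 branch applies.
B = 138.5·ln(26.87 − 10) − 305.0 = 138.5·ln 16.87 − 305.0 = 138.5·2.8255 − 305.0 = 86.337.
Rounded: 86; in hex, 0x56.

0x56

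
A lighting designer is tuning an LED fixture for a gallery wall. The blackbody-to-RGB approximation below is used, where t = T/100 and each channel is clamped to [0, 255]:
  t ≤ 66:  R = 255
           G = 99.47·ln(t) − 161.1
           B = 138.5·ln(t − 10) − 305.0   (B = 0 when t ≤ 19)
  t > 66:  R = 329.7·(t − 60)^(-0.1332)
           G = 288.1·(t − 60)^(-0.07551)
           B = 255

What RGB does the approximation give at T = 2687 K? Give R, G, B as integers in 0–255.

R=255, G=166, B=86

t = 2687/100 = 26.87; the t ≤ 66 branch applies.
R = 255 by definition for t ≤ 66.
G = 99.47·ln 26.87 − 161.1 = 99.47·3.2910 − 161.1 = 166.257.
B = 138.5·ln(26.87 − 10) − 305.0 = 138.5·ln 16.87 − 305.0 = 138.5·2.8255 − 305.0 = 86.337.
Rounded: (255, 166, 86).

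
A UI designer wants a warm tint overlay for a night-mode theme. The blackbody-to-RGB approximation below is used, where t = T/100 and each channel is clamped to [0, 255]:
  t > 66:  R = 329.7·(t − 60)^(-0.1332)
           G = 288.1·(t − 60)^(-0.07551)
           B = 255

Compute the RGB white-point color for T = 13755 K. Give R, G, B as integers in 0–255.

R=185, G=207, B=255

t = 13755/100 = 137.55; the t > 66 branch applies.
R = 329.7·(137.55 − 60)^(-0.1332) = 329.7·77.55^(-0.1332) = 329.7·0.56015 = 184.683.
G = 288.1·(137.55 − 60)^(-0.07551) = 288.1·77.55^(-0.07551) = 288.1·0.71998 = 207.425.
B = 255 by definition for t > 66.
Rounded: (185, 207, 255).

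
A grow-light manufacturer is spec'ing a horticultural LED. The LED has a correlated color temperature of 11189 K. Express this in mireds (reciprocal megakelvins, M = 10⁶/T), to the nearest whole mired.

M = 10⁶ / 11189 = 89.373 → 89 mireds.

89 mireds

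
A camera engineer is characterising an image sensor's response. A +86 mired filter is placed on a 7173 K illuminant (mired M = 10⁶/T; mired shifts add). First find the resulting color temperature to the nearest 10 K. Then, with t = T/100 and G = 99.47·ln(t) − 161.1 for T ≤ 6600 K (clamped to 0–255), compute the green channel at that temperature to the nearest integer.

M_in = 10⁶/7173 = 139.41; M_out = 139.41 + (+86) = 225.41.
T_out = 10⁶/225.41 = 4436.3 K → 4440 K; t = 44.4.
G = 99.47·ln 44.4 − 161.1 = 99.47·3.7932 − 161.1 = 216.214.
Rounded: 216.

216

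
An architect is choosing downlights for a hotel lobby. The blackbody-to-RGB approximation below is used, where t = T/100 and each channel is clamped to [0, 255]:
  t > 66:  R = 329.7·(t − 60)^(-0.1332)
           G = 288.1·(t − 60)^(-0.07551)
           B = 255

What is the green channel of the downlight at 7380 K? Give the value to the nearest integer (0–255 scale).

236

t = 7380/100 = 73.8; the t > 66 branch applies.
G = 288.1·(73.8 − 60)^(-0.07551) = 288.1·13.8^(-0.07551) = 288.1·0.82022 = 236.304.
Rounded: 236.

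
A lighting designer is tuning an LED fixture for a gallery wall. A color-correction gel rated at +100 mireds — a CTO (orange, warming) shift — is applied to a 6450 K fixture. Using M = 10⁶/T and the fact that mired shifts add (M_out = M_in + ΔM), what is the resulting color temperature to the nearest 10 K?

M_in = 10⁶/6450 = 155.04 mireds.
M_out = 155.04 + (+100) = 255.04 mireds.
T_out = 10⁶/255.04 = 3921.0 K → 3920 K.

3920 K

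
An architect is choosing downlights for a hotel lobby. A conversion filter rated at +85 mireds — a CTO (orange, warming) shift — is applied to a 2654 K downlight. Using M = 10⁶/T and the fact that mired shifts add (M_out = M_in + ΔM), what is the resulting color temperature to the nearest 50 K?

2150 K

M_in = 10⁶/2654 = 376.79 mireds.
M_out = 376.79 + (+85) = 461.79 mireds.
T_out = 10⁶/461.79 = 2165.5 K → 2150 K.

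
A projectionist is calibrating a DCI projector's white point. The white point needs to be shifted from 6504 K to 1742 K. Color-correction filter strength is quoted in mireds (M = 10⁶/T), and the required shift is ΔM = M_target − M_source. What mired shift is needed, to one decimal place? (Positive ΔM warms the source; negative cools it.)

M_source = 10⁶/6504 = 153.752; M_target = 10⁶/1742 = 574.053.
ΔM = 574.053 − 153.752 = 420.301 → +420.3 mireds, a warming shift.

+420.3 mireds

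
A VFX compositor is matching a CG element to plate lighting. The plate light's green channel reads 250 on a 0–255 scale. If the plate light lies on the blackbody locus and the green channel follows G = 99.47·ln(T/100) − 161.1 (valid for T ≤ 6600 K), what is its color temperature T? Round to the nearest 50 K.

6250 K

ln t = (250 + 161.1) / 99.47 = 4.1329.
t = e^4.1329 = 62.359.
T = 100·t = 6236 K → 6250 K to the nearest 50 K.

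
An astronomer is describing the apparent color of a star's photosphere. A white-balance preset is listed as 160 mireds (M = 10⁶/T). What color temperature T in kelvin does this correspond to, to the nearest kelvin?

T = 10⁶ / 160 = 6250.00 K → 6250 K.

6250 K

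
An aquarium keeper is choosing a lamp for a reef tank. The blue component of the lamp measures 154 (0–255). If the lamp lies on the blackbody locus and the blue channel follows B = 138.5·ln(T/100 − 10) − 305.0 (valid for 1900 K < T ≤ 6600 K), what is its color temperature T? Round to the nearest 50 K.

ln(t − 10) = (154 + 305.0) / 138.5 = 3.3141.
t − 10 = e^3.3141 = 27.497, so t = 37.497.
T = 100·t = 3750 K → 3750 K to the nearest 50 K.

3750 K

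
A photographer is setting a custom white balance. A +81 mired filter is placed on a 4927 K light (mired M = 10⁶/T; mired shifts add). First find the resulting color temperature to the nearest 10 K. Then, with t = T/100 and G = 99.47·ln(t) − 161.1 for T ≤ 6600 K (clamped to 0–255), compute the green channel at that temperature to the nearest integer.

M_in = 10⁶/4927 = 202.96; M_out = 202.96 + (+81) = 283.96.
T_out = 10⁶/283.96 = 3521.6 K → 3520 K; t = 35.2.
G = 99.47·ln 35.2 − 161.1 = 99.47·3.5610 − 161.1 = 193.117.
Rounded: 193.

193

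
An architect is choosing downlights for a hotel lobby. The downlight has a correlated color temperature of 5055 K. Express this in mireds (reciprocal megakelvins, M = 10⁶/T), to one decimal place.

197.8 mireds

M = 10⁶ / 5055 = 197.824 → 197.8 mireds.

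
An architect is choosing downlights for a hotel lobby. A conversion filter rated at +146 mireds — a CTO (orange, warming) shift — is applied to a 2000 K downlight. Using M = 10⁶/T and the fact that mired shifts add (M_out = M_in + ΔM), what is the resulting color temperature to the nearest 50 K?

1550 K

M_in = 10⁶/2000 = 500.00 mireds.
M_out = 500.00 + (+146) = 646.00 mireds.
T_out = 10⁶/646.00 = 1548.0 K → 1550 K.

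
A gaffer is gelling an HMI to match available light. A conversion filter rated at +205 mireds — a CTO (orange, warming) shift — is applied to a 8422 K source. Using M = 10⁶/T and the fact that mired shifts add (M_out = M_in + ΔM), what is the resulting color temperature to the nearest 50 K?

3100 K

M_in = 10⁶/8422 = 118.74 mireds.
M_out = 118.74 + (+205) = 323.74 mireds.
T_out = 10⁶/323.74 = 3088.9 K → 3100 K.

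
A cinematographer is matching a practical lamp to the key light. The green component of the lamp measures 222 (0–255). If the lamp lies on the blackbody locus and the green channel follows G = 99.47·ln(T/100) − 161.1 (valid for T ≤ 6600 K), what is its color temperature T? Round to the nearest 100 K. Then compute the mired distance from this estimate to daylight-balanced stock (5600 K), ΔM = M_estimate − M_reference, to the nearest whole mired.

ln t = (222 + 161.1) / 99.47 = 3.8514.
t = e^3.8514 = 47.059.
T = 100·t = 4706 K → 4700 K to the nearest 100 K.
M_estimate = 10⁶/4700 = 212.77; M_reference = 10⁶/5600 = 178.57.
ΔM = 212.77 − 178.57 = 34.19 → +34 mireds.

+34 mireds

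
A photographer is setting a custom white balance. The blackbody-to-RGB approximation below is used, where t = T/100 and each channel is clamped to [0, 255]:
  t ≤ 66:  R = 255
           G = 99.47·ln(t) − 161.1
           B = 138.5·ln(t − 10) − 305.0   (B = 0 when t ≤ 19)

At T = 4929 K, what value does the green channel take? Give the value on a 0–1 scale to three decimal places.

0.889

t = 4929/100 = 49.29; the t ≤ 66 branch applies.
G = 99.47·ln 49.29 − 161.1 = 99.47·3.8977 − 161.1 = 226.606.
On a 0–1 scale: 226.606/255 = 0.8887 → 0.889.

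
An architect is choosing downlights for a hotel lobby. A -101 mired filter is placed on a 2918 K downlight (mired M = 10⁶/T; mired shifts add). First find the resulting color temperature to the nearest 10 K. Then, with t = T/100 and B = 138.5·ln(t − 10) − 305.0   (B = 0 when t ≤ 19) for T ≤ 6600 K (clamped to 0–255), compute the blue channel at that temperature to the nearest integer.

M_in = 10⁶/2918 = 342.70; M_out = 342.70 + (-101) = 241.70.
T_out = 10⁶/241.70 = 4137.4 K → 4140 K; t = 41.4.
B = 138.5·ln(41.4 − 10) − 305.0 = 138.5·ln 31.4 − 305.0 = 138.5·3.4468 − 305.0 = 172.383.
Rounded: 172.

172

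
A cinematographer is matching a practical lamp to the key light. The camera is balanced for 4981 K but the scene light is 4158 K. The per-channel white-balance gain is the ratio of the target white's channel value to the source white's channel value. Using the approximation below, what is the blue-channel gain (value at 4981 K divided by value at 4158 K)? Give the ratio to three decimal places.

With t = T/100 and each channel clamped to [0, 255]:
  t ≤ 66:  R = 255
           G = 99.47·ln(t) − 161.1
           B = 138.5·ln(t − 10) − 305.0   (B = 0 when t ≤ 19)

At 4158 K (t = 41.58):
  B = 138.5·ln(41.58 − 10) − 305.0 = 138.5·ln 31.58 − 305.0 = 138.5·3.4525 − 305.0 = 173.175.
At 4981 K (t = 49.81):
  B = 138.5·ln(49.81 − 10) − 305.0 = 138.5·ln 39.81 − 305.0 = 138.5·3.6841 − 305.0 = 205.250.
Gain = 205.250 / 173.175 = 1.1852 → 1.185.

1.185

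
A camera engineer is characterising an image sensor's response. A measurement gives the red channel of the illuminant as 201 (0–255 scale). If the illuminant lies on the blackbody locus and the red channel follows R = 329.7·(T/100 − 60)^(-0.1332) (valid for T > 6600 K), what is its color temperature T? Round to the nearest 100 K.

10100 K

(t − 60)^(-0.1332) = 201/329.7 = 0.60965.
t − 60 = 0.60965^(1/-0.1332) = 0.60965^(-7.508) = 41.071, so t = 101.071.
T = 100·t = 10107 K → 10100 K to the nearest 100 K.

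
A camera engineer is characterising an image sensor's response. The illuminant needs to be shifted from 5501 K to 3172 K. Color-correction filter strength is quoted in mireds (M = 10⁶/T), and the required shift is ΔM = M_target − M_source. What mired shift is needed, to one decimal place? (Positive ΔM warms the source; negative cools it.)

+133.5 mireds

M_source = 10⁶/5501 = 181.785; M_target = 10⁶/3172 = 315.259.
ΔM = 315.259 − 181.785 = 133.473 → +133.5 mireds, a warming shift.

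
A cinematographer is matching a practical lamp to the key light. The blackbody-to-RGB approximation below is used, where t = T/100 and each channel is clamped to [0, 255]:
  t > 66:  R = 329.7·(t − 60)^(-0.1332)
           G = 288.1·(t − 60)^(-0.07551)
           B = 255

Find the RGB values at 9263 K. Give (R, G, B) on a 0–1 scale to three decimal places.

t = 9263/100 = 92.63; the t > 66 branch applies.
R = 329.7·(92.63 − 60)^(-0.1332) = 329.7·32.63^(-0.1332) = 329.7·0.62862 = 207.255.
G = 288.1·(92.63 − 60)^(-0.07551) = 288.1·32.63^(-0.07551) = 288.1·0.76861 = 221.437.
B = 255 by definition for t > 66.
Dividing each by 255: (0.8128, 0.8684, 1.0000) → (0.813, 0.868, 1.000).

(0.813, 0.868, 1.000)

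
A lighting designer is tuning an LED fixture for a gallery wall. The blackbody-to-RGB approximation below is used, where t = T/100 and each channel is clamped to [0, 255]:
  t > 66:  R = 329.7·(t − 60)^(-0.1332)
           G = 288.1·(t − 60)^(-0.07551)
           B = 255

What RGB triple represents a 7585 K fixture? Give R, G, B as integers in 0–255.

R=228, G=234, B=255

t = 7585/100 = 75.85; the t > 66 branch applies.
R = 329.7·(75.85 − 60)^(-0.1332) = 329.7·15.85^(-0.1332) = 329.7·0.69208 = 228.179.
G = 288.1·(75.85 − 60)^(-0.07551) = 288.1·15.85^(-0.07551) = 288.1·0.81168 = 233.846.
B = 255 by definition for t > 66.
Rounded: (228, 234, 255).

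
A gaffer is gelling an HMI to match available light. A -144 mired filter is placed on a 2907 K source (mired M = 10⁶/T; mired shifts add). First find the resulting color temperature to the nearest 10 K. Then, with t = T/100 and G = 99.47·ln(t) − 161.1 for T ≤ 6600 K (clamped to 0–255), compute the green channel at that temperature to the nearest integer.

228

M_in = 10⁶/2907 = 344.00; M_out = 344.00 + (-144) = 200.00.
T_out = 10⁶/200.00 = 5000.1 K → 5000 K; t = 50.
G = 99.47·ln 50 − 161.1 = 99.47·3.9120 − 161.1 = 228.029.
Rounded: 228.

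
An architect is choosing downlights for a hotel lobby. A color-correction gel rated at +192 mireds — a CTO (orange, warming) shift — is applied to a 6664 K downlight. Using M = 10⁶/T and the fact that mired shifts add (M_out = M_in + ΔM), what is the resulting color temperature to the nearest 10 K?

M_in = 10⁶/6664 = 150.06 mireds.
M_out = 150.06 + (+192) = 342.06 mireds.
T_out = 10⁶/342.06 = 2923.5 K → 2920 K.

2920 K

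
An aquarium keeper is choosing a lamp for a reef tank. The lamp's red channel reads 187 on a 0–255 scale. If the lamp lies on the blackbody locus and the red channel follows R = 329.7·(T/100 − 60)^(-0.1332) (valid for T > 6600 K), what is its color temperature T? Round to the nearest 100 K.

(t − 60)^(-0.1332) = 187/329.7 = 0.56718.
t − 60 = 0.56718^(1/-0.1332) = 0.56718^(-7.508) = 70.620, so t = 130.620.
T = 100·t = 13062 K → 13100 K to the nearest 100 K.

13100 K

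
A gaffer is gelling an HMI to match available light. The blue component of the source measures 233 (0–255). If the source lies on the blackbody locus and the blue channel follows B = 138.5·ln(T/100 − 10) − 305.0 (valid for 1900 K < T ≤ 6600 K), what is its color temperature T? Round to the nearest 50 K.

5850 K

ln(t − 10) = (233 + 305.0) / 138.5 = 3.8845.
t − 10 = e^3.8845 = 48.641, so t = 58.641.
T = 100·t = 5864 K → 5850 K to the nearest 50 K.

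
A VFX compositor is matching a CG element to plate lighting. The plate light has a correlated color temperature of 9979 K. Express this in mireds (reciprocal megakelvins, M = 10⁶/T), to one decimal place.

M = 10⁶ / 9979 = 100.210 → 100.2 mireds.

100.2 mireds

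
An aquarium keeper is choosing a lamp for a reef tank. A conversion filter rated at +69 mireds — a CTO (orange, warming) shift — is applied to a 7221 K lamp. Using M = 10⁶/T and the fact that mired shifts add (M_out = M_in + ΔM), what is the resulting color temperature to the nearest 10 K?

4820 K

M_in = 10⁶/7221 = 138.48 mireds.
M_out = 138.48 + (+69) = 207.48 mireds.
T_out = 10⁶/207.48 = 4819.6 K → 4820 K.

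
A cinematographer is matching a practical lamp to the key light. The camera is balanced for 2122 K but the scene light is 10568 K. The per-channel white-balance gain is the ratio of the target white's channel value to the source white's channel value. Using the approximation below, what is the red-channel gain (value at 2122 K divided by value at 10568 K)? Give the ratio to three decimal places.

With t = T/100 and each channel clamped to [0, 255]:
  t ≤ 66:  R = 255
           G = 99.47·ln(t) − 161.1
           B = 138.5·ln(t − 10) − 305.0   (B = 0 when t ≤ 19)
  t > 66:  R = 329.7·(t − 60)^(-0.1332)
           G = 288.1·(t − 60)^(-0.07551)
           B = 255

At 10568 K (t = 105.68):
  R = 329.7·(105.68 − 60)^(-0.1332) = 329.7·45.68^(-0.1332) = 329.7·0.60107 = 198.173.
At 2122 K (t = 21.22):
  R = 255 by definition for t ≤ 66.
Gain = 255.000 / 198.173 = 1.2868 → 1.287.

1.287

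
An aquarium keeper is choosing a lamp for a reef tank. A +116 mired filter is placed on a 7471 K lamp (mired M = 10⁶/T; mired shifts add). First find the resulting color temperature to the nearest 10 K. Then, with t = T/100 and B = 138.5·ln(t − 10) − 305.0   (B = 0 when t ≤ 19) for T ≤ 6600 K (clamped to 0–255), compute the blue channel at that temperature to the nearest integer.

166

M_in = 10⁶/7471 = 133.85; M_out = 133.85 + (+116) = 249.85.
T_out = 10⁶/249.85 = 4002.4 K → 4000 K; t = 40.
B = 138.5·ln(40 − 10) − 305.0 = 138.5·ln 30 − 305.0 = 138.5·3.4012 − 305.0 = 166.066.
Rounded: 166.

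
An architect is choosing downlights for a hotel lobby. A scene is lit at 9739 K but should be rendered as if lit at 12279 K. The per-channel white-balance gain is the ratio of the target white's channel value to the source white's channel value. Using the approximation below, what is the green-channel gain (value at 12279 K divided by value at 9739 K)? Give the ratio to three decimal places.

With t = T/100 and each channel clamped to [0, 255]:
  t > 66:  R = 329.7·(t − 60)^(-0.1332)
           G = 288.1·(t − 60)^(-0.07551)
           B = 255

At 9739 K (t = 97.39):
  G = 288.1·(97.39 − 60)^(-0.07551) = 288.1·37.39^(-0.07551) = 288.1·0.76075 = 219.172.
At 12279 K (t = 122.79):
  G = 288.1·(122.79 − 60)^(-0.07551) = 288.1·62.79^(-0.07551) = 288.1·0.73155 = 210.758.
Gain = 210.758 / 219.172 = 0.9616 → 0.962.

0.962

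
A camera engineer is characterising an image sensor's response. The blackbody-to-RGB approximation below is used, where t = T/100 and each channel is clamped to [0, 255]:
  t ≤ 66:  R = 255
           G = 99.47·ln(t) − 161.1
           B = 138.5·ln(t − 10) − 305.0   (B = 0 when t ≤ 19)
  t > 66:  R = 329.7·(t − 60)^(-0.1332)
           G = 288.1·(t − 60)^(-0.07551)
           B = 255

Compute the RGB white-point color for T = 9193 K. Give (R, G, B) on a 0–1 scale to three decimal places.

t = 9193/100 = 91.93; the t > 66 branch applies.
R = 329.7·(91.93 − 60)^(-0.1332) = 329.7·31.93^(-0.1332) = 329.7·0.63044 = 207.855.
G = 288.1·(91.93 − 60)^(-0.07551) = 288.1·31.93^(-0.07551) = 288.1·0.76987 = 221.800.
B = 255 by definition for t > 66.
Dividing each by 255: (0.8151, 0.8698, 1.0000) → (0.815, 0.870, 1.000).

(0.815, 0.870, 1.000)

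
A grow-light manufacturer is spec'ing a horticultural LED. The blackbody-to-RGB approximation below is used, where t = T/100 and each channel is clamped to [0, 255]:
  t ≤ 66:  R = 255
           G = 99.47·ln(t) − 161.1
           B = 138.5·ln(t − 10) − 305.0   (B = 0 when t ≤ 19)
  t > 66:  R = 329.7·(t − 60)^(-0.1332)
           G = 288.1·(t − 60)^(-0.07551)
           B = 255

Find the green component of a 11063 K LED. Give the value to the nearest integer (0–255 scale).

214

t = 11063/100 = 110.63; the t > 66 branch applies.
G = 288.1·(110.63 − 60)^(-0.07551) = 288.1·50.63^(-0.07551) = 288.1·0.74353 = 214.212.
Rounded: 214.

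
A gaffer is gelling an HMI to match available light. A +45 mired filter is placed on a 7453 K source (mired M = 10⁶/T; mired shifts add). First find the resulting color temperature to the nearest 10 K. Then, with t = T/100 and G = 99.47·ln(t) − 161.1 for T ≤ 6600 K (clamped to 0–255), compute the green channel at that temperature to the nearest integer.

M_in = 10⁶/7453 = 134.17; M_out = 134.17 + (+45) = 179.17.
T_out = 10⁶/179.17 = 5581.2 K → 5580 K; t = 55.8.
G = 99.47·ln 55.8 − 161.1 = 99.47·4.0218 − 161.1 = 238.946.
Rounded: 239.

239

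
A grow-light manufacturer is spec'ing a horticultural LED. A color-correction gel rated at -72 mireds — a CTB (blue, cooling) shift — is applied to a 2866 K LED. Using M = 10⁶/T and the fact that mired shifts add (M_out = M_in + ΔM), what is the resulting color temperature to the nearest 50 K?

3600 K

M_in = 10⁶/2866 = 348.92 mireds.
M_out = 348.92 + (-72) = 276.92 mireds.
T_out = 10⁶/276.92 = 3611.2 K → 3600 K.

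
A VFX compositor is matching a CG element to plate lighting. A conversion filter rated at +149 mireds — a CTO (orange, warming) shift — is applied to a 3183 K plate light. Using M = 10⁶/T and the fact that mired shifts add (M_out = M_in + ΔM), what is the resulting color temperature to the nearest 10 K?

M_in = 10⁶/3183 = 314.17 mireds.
M_out = 314.17 + (+149) = 463.17 mireds.
T_out = 10⁶/463.17 = 2159.0 K → 2160 K.

2160 K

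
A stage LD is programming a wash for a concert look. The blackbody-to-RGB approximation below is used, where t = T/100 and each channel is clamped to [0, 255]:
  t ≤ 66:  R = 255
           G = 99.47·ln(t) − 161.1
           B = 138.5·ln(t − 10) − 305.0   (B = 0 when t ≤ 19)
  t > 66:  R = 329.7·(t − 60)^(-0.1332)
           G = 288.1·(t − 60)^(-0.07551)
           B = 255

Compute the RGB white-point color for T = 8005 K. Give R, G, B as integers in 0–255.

R=221, G=230, B=255

t = 8005/100 = 80.05; the t > 66 branch applies.
R = 329.7·(80.05 − 60)^(-0.1332) = 329.7·20.05^(-0.1332) = 329.7·0.67075 = 221.145.
G = 288.1·(80.05 − 60)^(-0.07551) = 288.1·20.05^(-0.07551) = 288.1·0.79740 = 229.732.
B = 255 by definition for t > 66.
Rounded: (221, 230, 255).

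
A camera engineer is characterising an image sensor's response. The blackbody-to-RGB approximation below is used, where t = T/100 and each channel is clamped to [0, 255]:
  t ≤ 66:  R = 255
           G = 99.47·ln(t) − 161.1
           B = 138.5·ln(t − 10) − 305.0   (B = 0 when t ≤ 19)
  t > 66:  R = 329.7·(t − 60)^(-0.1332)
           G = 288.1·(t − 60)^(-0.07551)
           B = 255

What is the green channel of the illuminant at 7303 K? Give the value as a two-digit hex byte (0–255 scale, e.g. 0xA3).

0xED

t = 7303/100 = 73.03; the t > 66 branch applies.
G = 288.1·(73.03 − 60)^(-0.07551) = 288.1·13.03^(-0.07551) = 288.1·0.82378 = 237.331.
Rounded: 237; in hex, 0xED.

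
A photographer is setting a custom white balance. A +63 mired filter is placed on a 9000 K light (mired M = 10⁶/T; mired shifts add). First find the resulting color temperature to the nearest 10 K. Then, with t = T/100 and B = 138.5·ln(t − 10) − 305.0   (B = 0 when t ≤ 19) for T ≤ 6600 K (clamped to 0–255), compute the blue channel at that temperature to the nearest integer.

229

M_in = 10⁶/9000 = 111.11; M_out = 111.11 + (+63) = 174.11.
T_out = 10⁶/174.11 = 5743.5 K → 5740 K; t = 57.4.
B = 138.5·ln(57.4 − 10) − 305.0 = 138.5·ln 47.4 − 305.0 = 138.5·3.8586 − 305.0 = 229.419.
Rounded: 229.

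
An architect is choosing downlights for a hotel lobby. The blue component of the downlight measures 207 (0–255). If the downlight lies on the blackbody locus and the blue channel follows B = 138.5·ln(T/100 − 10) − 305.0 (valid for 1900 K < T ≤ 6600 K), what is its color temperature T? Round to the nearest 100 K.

ln(t − 10) = (207 + 305.0) / 138.5 = 3.6968.
t − 10 = e^3.6968 = 40.316, so t = 50.316.
T = 100·t = 5032 K → 5000 K to the nearest 100 K.

5000 K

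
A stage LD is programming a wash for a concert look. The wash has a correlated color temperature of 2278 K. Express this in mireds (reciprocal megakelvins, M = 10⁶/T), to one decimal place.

M = 10⁶ / 2278 = 438.982 → 439.0 mireds.

439.0 mireds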